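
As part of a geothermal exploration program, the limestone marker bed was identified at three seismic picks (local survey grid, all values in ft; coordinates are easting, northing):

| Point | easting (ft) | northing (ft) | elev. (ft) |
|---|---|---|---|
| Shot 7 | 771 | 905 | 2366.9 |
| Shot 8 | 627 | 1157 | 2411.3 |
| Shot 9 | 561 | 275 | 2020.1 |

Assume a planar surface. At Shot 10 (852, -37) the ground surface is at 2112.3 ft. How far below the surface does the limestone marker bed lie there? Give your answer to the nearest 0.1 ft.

100.5 ft

Let the plane be z = a·easting + b·northing + c.
Shot 8−Shot 7: −144a + 252b = 44.4;  Shot 9−Shot 7: −210a − 630b = −346.8.
Solving gives a = 0.413684, b = 0.412581.
Then c = 2366.9 − a·771 − b·905 = 1674.56.
At (852, -37): z_contact = 352.46 − 15.27 + 1674.56 = 2011.76 ft.
Depth below ground = 2112.3 − 2011.76 = 100.5 ft.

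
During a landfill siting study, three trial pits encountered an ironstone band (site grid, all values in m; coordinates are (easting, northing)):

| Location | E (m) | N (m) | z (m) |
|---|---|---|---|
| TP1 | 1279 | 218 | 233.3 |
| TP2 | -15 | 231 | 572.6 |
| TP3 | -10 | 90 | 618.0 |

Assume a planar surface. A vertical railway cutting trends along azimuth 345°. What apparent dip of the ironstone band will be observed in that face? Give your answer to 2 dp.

14.11°

Two edge vectors: TP1→TP2 = (-1294, 13, 339.3), TP1→TP3 = (-1289, -128, 384.7).
Normal n = (TP1→TP2) × (TP1→TP3) = (48431.5, 60444.1, 182389).
So ∂z/∂E = −n_x/n_z = −0.26554 and ∂z/∂N = −n_y/n_z = −0.33140.
Unit vector along 345° is (sin 345°, cos 345°) = (-0.2588, 0.9659).
Slope in that direction = a·(-0.2588) + b·(0.9659) = −0.25138.
Apparent dip = arctan|0.25138| = 14.11° (true dip is 23.0°, so apparent ≤ true as expected).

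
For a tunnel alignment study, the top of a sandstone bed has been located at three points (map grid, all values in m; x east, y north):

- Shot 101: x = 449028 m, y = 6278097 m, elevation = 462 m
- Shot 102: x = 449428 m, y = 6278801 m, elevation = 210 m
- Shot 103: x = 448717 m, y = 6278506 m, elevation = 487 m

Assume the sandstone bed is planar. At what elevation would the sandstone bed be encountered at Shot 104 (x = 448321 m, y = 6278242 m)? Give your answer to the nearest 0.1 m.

Two edge vectors: Shot 101→Shot 102 = (400, 704, -252), Shot 101→Shot 103 = (-311, 409, 25).
Normal n = (Shot 101→Shot 102) × (Shot 101→Shot 103) = (120668, 68372, 382544).
So ∂z/∂x = −n_x/n_z = −0.315435610 and ∂z/∂y = −n_y/n_z = −0.178729767.
Intercept c from Shot 101: 462 + 141639.42 + 1122082.81 = 1264184.24.
At (448321, 6278242): z = −141416.4 − 1122108.7 + 1264184.24 = 659.1 m.

659.1 m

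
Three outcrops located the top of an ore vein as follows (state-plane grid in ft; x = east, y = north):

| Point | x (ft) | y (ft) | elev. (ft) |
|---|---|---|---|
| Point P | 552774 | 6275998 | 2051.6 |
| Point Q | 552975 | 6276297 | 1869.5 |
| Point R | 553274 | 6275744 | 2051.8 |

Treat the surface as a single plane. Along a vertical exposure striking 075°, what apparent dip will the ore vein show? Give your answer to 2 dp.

Let the plane be z = a·x + b·y + c.
Point Q−Point P: 201a + 299b = −182.1;  Point R−Point P: 500a − 254b = 0.2.
Solving gives a = −0.23033, b = −0.45419.
Unit vector along 075° is (sin 75°, cos 75°) = (0.9659, 0.2588).
Slope in that direction = a·(0.9659) + b·(0.2588) = −0.34004.
Apparent dip = arctan|0.34004| = 18.78° (true dip is 27.0°, so apparent ≤ true as expected).

18.78°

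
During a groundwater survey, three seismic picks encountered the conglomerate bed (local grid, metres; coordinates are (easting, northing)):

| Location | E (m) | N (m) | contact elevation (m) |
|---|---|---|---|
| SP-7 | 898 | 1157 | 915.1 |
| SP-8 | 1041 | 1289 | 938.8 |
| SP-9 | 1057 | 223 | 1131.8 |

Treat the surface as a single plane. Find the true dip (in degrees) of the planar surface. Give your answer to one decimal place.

20.4°

Two edge vectors: SP-7→SP-8 = (143, 132, 23.7), SP-7→SP-9 = (159, -934, 216.7).
Normal n = (SP-7→SP-8) × (SP-7→SP-9) = (50740.2, -27219.8, -154550).
So ∂z/∂E = −n_x/n_z = 0.32831 and ∂z/∂N = −n_y/n_z = −0.17612.
Gradient magnitude |∇z| = √(a² + b²) = √(0.10779 + 0.03102) = 0.37257.
True dip = arctan(0.37257) = 20.4°, dipping toward WNW (azimuth ≈ 298°).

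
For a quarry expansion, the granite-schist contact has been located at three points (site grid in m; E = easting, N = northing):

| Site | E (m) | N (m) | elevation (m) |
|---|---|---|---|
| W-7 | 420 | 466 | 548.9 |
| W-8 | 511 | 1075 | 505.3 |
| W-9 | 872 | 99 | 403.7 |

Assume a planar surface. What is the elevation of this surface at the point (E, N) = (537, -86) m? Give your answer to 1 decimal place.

520.9 m

Let the plane be z = a·E + b·N + c.
W-8−W-7: 91a + 609b = −43.6;  W-9−W-7: 452a − 367b = −145.2.
Solving gives a = −0.338321, b = −0.021039.
Then c = 548.9 − a·420 − b·466 = 700.80.
At (537, -86): z = −181.7 + 1.8 + 700.80 = 520.9 m.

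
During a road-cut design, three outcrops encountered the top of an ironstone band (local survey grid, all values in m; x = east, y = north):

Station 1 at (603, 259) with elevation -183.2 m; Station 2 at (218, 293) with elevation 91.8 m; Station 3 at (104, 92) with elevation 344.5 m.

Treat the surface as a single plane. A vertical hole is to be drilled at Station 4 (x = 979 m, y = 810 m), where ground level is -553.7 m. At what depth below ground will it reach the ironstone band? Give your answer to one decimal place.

Let the plane be z = a·x + b·y + c.
Station 2−Station 1: −385a + 34b = 275;  Station 3−Station 1: −499a − 167b = 527.7.
Solving gives a = −0.78595, b = −0.81145.
Then c = -183.2 − a·603 − b·259 = 500.89.
At (979, 810): z_contact = −769.44 − 657.28 + 500.89 = -925.83 m.
Depth below ground = -553.7 − (-925.83) = 372.1 m.

372.1 m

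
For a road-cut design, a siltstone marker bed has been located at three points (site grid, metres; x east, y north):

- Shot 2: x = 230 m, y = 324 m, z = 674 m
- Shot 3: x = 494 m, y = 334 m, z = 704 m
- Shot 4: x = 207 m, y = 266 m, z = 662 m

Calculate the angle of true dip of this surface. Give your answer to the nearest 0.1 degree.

11.1°

Let the plane be z = a·x + b·y + c.
Shot 3−Shot 2: 264a + 10b = 30;  Shot 4−Shot 2: −23a − 58b = −12.
Solving gives a = 0.10741, b = 0.16430.
Gradient magnitude |∇z| = √(a² + b²) = √(0.01154 + 0.02700) = 0.19630.
True dip = arctan(0.19630) = 11.1°, dipping toward SSW (azimuth ≈ 213°).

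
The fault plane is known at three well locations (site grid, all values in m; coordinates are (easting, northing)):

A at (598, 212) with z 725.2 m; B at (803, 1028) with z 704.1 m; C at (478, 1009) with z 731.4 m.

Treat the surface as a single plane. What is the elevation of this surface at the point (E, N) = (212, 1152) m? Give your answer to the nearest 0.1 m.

Let the plane be z = a·E + b·N + c.
B−A: 205a + 816b = −21.1;  C−A: −120a + 797b = 6.2.
Solving gives a = −0.083718, b = −0.004826.
Then c = 725.2 − a·598 − b·212 = 776.29.
At (212, 1152): z = −17.7 − 5.6 + 776.29 = 753.0 m.

753.0 m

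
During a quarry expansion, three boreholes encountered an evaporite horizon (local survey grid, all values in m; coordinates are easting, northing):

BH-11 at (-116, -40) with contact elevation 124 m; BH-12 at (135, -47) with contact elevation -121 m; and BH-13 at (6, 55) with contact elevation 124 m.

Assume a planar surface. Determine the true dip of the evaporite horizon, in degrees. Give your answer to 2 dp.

56.90°

Let the plane be z = a·easting + b·northing + c.
BH-12−BH-11: 251a − 7b = −245;  BH-13−BH-11: 122a + 95b = 0.
Solving gives a = −0.94235, b = 1.21017.
Gradient magnitude |∇z| = √(a² + b²) = √(0.88802 + 1.46451) = 1.53380.
True dip = arctan(1.53380) = 56.90°, dipping toward SE (azimuth ≈ 142°).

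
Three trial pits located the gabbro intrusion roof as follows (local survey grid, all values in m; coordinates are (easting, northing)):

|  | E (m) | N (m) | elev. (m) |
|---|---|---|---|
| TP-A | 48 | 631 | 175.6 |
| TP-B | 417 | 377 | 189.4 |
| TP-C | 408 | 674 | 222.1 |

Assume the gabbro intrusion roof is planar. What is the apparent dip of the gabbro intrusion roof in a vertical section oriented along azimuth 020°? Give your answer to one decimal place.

8.3°

Two edge vectors: TP-A→TP-B = (369, -254, 13.8), TP-A→TP-C = (360, 43, 46.5).
Normal n = (TP-A→TP-B) × (TP-A→TP-C) = (-12404.4, -12190.5, 107307).
So ∂z/∂E = −n_x/n_z = 0.11560 and ∂z/∂N = −n_y/n_z = 0.11360.
Unit vector along 020° is (sin 20°, cos 20°) = (0.3420, 0.9397).
Slope in that direction = a·(0.3420) + b·(0.9397) = 0.14629.
Apparent dip = arctan|0.14629| = 8.3° (true dip is 9.2°, so apparent ≤ true as expected).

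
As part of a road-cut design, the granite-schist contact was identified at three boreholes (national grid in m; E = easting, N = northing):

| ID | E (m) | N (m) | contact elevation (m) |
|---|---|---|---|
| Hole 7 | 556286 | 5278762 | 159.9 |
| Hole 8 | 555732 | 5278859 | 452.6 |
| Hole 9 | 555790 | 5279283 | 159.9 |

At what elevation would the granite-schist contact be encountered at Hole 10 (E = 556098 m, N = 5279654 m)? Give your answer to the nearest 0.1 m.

Let the plane be z = a·E + b·N + c.
Hole 8−Hole 7: −554a + 97b = 292.7;  Hole 9−Hole 7: −496a + 521b = 0.
Solving gives a = −0.634023915, b = −0.603600502.
Then c = 159.9 − a·556286 − b·5278762 = 3539121.92.
At (556098, 5279654): z = −352579.4 − 3186801.8 + 3539121.92 = -259.3 m.

-259.3 m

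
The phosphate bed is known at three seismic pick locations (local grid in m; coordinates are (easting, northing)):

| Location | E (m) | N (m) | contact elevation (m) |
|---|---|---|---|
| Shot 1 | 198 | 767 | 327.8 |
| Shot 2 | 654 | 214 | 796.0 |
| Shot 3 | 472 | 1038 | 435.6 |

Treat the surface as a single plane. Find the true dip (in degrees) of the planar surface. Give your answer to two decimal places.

36.37°

Let the plane be z = a·E + b·N + c.
Shot 2−Shot 1: 456a − 553b = 468.2;  Shot 3−Shot 1: 274a + 271b = 107.8.
Solving gives a = 0.67792, b = −0.28764.
Gradient magnitude |∇z| = √(a² + b²) = √(0.45958 + 0.08274) = 0.73642.
True dip = arctan(0.73642) = 36.37°, dipping toward WNW (azimuth ≈ 293°).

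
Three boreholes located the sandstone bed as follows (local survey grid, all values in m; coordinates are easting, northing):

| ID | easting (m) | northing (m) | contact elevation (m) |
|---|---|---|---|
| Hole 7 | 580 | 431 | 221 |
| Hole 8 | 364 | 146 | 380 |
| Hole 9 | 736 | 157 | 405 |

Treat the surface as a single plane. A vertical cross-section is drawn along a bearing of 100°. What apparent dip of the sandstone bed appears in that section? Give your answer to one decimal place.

Let the plane be z = a·easting + b·northing + c.
Hole 8−Hole 7: −216a − 285b = 159;  Hole 9−Hole 7: 156a − 274b = 184.
Solving gives a = 0.08562, b = −0.62279.
Unit vector along 100° is (sin 100°, cos 100°) = (0.9848, -0.1736).
Slope in that direction = a·(0.9848) + b·(-0.1736) = 0.19246.
Apparent dip = arctan|0.19246| = 10.9° (true dip is 32.2°, so apparent ≤ true as expected).

10.9°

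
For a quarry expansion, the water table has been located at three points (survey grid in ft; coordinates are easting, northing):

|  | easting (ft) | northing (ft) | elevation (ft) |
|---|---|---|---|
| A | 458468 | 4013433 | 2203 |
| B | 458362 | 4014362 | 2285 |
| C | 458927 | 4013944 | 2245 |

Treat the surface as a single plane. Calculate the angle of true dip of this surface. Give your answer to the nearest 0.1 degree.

Let the plane be z = a·easting + b·northing + c.
B−A: −106a + 929b = 82;  C−A: 459a + 511b = 42.
Solving gives a = −0.00600, b = 0.08758.
Gradient magnitude |∇z| = √(a² + b²) = √(0.00004 + 0.00767) = 0.08779.
True dip = arctan(0.08779) = 5.0°, dipping toward S (azimuth ≈ 176°).

5.0°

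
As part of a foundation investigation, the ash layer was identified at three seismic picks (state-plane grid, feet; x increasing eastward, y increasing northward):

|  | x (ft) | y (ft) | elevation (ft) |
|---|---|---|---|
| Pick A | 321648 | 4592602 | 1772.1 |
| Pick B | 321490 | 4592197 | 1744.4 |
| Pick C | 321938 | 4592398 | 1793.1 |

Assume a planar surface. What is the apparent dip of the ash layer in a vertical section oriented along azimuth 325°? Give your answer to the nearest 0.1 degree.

1.6°

Two edge vectors: Pick A→Pick B = (-158, -405, -27.7), Pick A→Pick C = (290, -204, 21).
Normal n = (Pick A→Pick B) × (Pick A→Pick C) = (-14155.8, -4715, 149682).
So ∂z/∂x = −n_x/n_z = 0.09457 and ∂z/∂y = −n_y/n_z = 0.03150.
Unit vector along 325° is (sin 325°, cos 325°) = (-0.5736, 0.8192).
Slope in that direction = a·(-0.5736) + b·(0.8192) = −0.02844.
Apparent dip = arctan|0.02844| = 1.6° (true dip is 5.7°, so apparent ≤ true as expected).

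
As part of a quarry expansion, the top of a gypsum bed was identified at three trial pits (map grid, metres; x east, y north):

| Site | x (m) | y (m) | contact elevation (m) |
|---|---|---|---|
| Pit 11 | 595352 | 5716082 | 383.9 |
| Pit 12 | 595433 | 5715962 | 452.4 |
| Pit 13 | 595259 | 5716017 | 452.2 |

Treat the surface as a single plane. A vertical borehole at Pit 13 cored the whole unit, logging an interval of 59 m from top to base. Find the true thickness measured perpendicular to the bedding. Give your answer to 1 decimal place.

47.0 m

Two edge vectors: Pit 11→Pit 12 = (81, -120, 68.5), Pit 11→Pit 13 = (-93, -65, 68.3).
Normal n = (Pit 11→Pit 12) × (Pit 11→Pit 13) = (-3743.5, -11902.8, -16425).
So ∂z/∂x = −n_x/n_z = −0.22791 and ∂z/∂y = −n_y/n_z = −0.72468.
|∇z| = √(a²+b²) = 0.75967, so dip δ = arctan(0.75967) = 37.22°.
True thickness = vertical thickness × cos δ = 59 × cos 37.22° = 47.0 m.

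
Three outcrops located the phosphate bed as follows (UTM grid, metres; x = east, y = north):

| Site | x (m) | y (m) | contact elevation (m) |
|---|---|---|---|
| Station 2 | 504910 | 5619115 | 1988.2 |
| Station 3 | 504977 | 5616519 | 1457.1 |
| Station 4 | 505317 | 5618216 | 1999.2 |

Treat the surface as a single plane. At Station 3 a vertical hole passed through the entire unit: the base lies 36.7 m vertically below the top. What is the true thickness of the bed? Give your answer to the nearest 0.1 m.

32.1 m

Two edge vectors: Station 2→Station 3 = (67, -2596, -531.1), Station 2→Station 4 = (407, -899, 11).
Normal n = (Station 2→Station 3) × (Station 2→Station 4) = (-506014.9, -216894.7, 996339).
So ∂z/∂x = −n_x/n_z = 0.50787 and ∂z/∂y = −n_y/n_z = 0.21769.
|∇z| = √(a²+b²) = 0.55256, so dip δ = arctan(0.55256) = 28.92°.
True thickness = vertical thickness × cos δ = 36.7 × cos 28.92° = 32.1 m.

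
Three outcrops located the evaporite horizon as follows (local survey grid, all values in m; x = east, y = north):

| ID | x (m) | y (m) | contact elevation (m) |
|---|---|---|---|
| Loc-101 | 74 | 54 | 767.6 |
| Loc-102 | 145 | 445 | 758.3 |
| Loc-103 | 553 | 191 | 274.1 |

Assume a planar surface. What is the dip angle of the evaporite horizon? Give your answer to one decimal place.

47.5°

Let the plane be z = a·x + b·y + c.
Loc-102−Loc-101: 71a + 391b = −9.3;  Loc-103−Loc-101: 479a + 137b = −493.5.
Solving gives a = −1.07954, b = 0.17224.
Gradient magnitude |∇z| = √(a² + b²) = √(1.16540 + 0.02967) = 1.09319.
True dip = arctan(1.09319) = 47.5°, dipping toward E (azimuth ≈ 099°).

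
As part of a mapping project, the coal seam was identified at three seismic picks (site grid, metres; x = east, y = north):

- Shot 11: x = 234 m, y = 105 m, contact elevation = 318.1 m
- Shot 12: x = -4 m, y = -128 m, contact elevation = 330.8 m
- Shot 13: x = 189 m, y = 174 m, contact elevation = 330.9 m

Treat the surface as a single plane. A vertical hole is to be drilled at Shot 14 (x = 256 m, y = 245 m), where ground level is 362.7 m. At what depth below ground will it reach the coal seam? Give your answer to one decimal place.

Let the plane be z = a·x + b·y + c.
Shot 12−Shot 11: −238a − 233b = 12.7;  Shot 13−Shot 11: −45a + 69b = 12.8.
Solving gives a = −0.14341, b = 0.09198.
Then c = 318.1 − a·234 − b·105 = 342.00.
At (256, 245): z_contact = −36.71 + 22.54 + 342.00 = 327.82 m.
Depth below ground = 362.7 − 327.82 = 34.9 m.

34.9 m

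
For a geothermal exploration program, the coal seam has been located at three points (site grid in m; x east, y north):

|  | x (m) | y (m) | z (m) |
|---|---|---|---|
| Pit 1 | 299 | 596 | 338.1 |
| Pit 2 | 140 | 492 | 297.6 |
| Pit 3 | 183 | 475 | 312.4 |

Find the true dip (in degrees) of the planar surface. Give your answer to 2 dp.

17.85°

Two edge vectors: Pit 1→Pit 2 = (-159, -104, -40.5), Pit 1→Pit 3 = (-116, -121, -25.7).
Normal n = (Pit 1→Pit 2) × (Pit 1→Pit 3) = (-2227.7, 611.7, 7175).
So ∂z/∂x = −n_x/n_z = 0.31048 and ∂z/∂y = −n_y/n_z = −0.08525.
Gradient magnitude |∇z| = √(a² + b²) = √(0.09640 + 0.00727) = 0.32197.
True dip = arctan(0.32197) = 17.85°, dipping toward WNW (azimuth ≈ 285°).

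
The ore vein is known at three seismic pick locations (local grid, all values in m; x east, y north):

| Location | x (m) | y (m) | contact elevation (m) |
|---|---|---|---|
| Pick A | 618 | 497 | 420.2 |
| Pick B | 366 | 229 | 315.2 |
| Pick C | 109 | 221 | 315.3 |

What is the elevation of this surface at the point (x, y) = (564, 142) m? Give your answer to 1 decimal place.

Let the plane be z = a·x + b·y + c.
Pick B−Pick A: −252a − 268b = −105;  Pick C−Pick A: −509a − 276b = −104.9.
Solving gives a = −0.01296, b = 0.40398.
Then c = 420.2 − a·618 − b·497 = 227.43.
At (564, 142): z = −7.3 + 57.4 + 227.43 = 277.5 m.

277.5 m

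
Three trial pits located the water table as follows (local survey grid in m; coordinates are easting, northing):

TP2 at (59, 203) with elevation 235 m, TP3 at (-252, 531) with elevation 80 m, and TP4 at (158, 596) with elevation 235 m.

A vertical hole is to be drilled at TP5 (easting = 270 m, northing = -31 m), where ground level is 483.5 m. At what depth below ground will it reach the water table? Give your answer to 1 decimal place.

Two edge vectors: TP2→TP3 = (-311, 328, -155), TP2→TP4 = (99, 393, 0).
Normal n = (TP2→TP3) × (TP2→TP4) = (60915, -15345, -154695).
So ∂z/∂easting = −n_x/n_z = 0.39377 and ∂z/∂northing = −n_y/n_z = −0.09920.
Intercept c from TP2: 235 − 23.23 + 20.14 = 231.90.
At (270, -31): z_contact = 106.32 + 3.08 + 231.90 = 341.30 m.
Depth below ground = 483.5 − 341.30 = 142.2 m.

142.2 m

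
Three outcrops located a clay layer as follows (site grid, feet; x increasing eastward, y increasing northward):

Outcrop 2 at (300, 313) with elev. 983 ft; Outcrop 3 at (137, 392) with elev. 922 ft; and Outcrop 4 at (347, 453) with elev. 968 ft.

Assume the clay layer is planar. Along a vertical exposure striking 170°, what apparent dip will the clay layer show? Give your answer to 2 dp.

Two edge vectors: Outcrop 2→Outcrop 3 = (-163, 79, -61), Outcrop 2→Outcrop 4 = (47, 140, -15).
Normal n = (Outcrop 2→Outcrop 3) × (Outcrop 2→Outcrop 4) = (7355, -5312, -26533).
So ∂z/∂x = −n_x/n_z = 0.27720 and ∂z/∂y = −n_y/n_z = −0.20020.
Unit vector along 170° is (sin 170°, cos 170°) = (0.1736, -0.9848).
Slope in that direction = a·(0.1736) + b·(-0.9848) = 0.24530.
Apparent dip = arctan|0.24530| = 13.78° (true dip is 18.9°, so apparent ≤ true as expected).

13.78°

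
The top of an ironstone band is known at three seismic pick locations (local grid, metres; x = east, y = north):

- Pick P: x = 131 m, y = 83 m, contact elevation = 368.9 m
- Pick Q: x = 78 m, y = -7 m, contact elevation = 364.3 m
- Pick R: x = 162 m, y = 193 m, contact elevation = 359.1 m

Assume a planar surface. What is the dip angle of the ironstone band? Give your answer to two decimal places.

Let the plane be z = a·x + b·y + c.
Pick Q−Pick P: −53a − 90b = −4.6;  Pick R−Pick P: 31a + 110b = −9.8.
Solving gives a = 0.45658, b = −0.21776.
Gradient magnitude |∇z| = √(a² + b²) = √(0.20846 + 0.04742) = 0.50585.
True dip = arctan(0.50585) = 26.83°, dipping toward WNW (azimuth ≈ 295°).

26.83°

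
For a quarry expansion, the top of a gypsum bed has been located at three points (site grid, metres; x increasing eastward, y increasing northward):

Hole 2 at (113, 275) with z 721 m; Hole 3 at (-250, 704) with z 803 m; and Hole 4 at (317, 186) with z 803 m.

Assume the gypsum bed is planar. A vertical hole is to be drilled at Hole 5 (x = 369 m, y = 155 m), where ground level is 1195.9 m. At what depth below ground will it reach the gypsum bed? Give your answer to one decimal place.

Let the plane be z = a·x + b·y + c.
Hole 3−Hole 2: −363a + 429b = 82;  Hole 4−Hole 2: 204a − 89b = 82.
Solving gives a = 0.76937, b = 0.84215.
Then c = 721 − a·113 − b·275 = 402.47.
At (369, 155): z_contact = 283.90 + 130.53 + 402.47 = 816.90 m.
Depth below ground = 1195.9 − 816.90 = 379.0 m.

379.0 m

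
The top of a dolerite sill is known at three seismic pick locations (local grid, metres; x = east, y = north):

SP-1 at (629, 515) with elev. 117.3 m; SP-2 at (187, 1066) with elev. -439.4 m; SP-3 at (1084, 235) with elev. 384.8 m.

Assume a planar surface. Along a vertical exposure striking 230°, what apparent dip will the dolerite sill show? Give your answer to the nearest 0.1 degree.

36.3°

Let the plane be z = a·x + b·y + c.
SP-2−SP-1: −442a + 551b = −556.7;  SP-3−SP-1: 455a − 280b = 267.5.
Solving gives a = −0.06683, b = −1.06395.
Unit vector along 230° is (sin 230°, cos 230°) = (-0.7660, -0.6428).
Slope in that direction = a·(-0.7660) + b·(-0.6428) = 0.73509.
Apparent dip = arctan|0.73509| = 36.3° (true dip is 46.8°, so apparent ≤ true as expected).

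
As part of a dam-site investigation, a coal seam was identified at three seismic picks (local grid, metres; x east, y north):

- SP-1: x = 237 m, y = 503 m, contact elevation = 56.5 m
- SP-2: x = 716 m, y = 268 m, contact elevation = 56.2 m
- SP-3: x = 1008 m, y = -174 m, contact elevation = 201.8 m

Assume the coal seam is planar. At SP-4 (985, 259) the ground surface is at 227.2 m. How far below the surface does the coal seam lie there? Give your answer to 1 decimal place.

231.2 m

Let the plane be z = a·x + b·y + c.
SP-2−SP-1: 479a − 235b = −0.3;  SP-3−SP-1: 771a − 677b = 145.3.
Solving gives a = −0.240036, b = −0.487987.
Then c = 56.5 − a·237 − b·503 = 358.85.
At (985, 259): z_contact = −236.43 − 126.39 + 358.85 = -3.98 m.
Depth below ground = 227.2 − (-3.98) = 231.2 m.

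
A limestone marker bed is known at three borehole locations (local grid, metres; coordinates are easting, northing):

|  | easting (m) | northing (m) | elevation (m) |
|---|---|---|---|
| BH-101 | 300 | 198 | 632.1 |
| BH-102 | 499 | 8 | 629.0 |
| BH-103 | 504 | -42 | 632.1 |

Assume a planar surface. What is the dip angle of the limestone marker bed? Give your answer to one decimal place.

Two edge vectors: BH-101→BH-102 = (199, -190, -3.1), BH-101→BH-103 = (204, -240, 0).
Normal n = (BH-101→BH-102) × (BH-101→BH-103) = (-744, -632.4, -9000).
So ∂z/∂easting = −n_x/n_z = −0.08267 and ∂z/∂northing = −n_y/n_z = −0.07027.
Gradient magnitude |∇z| = √(a² + b²) = √(0.00683 + 0.00494) = 0.10850.
True dip = arctan(0.10850) = 6.2°, dipping toward NE (azimuth ≈ 050°).

6.2°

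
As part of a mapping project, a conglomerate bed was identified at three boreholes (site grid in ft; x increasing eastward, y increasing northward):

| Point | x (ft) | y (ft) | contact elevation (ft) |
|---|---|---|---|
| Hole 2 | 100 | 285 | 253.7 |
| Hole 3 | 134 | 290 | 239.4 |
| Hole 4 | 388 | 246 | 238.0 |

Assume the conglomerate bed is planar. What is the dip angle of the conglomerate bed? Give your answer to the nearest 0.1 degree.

Let the plane be z = a·x + b·y + c.
Hole 3−Hole 2: 34a + 5b = −14.3;  Hole 4−Hole 2: 288a − 39b = −15.7.
Solving gives a = −0.23001, b = −1.29595.
Gradient magnitude |∇z| = √(a² + b²) = √(0.05290 + 1.67949) = 1.31620.
True dip = arctan(1.31620) = 52.8°, dipping toward N (azimuth ≈ 010°).

52.8°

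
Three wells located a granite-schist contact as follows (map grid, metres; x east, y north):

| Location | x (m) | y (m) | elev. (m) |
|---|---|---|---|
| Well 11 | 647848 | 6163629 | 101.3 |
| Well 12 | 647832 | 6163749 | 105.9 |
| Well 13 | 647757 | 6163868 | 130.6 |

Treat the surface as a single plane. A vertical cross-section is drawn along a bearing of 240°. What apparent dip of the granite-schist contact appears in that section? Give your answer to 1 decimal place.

16.6°

Let the plane be z = a·x + b·y + c.
Well 12−Well 11: −16a + 120b = 4.6;  Well 13−Well 11: −91a + 239b = 29.3.
Solving gives a = −0.34056, b = −0.00707.
Unit vector along 240° is (sin 240°, cos 240°) = (-0.8660, -0.5000).
Slope in that direction = a·(-0.8660) + b·(-0.5000) = 0.29847.
Apparent dip = arctan|0.29847| = 16.6° (true dip is 18.8°, so apparent ≤ true as expected).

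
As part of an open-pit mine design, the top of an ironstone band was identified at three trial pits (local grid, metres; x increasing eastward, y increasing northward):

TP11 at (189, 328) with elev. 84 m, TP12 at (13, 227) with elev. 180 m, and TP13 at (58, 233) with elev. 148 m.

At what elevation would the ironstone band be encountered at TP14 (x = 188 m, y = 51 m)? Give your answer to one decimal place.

Let the plane be z = a·x + b·y + c.
TP12−TP11: −176a − 101b = 96;  TP13−TP11: −131a − 95b = 64.
Solving gives a = −0.76125, b = 0.37604.
Then c = 84 − a·189 − b·328 = 104.54.
At (188, 51): z = −143.1 + 19.2 + 104.54 = -19.4 m.

-19.4 m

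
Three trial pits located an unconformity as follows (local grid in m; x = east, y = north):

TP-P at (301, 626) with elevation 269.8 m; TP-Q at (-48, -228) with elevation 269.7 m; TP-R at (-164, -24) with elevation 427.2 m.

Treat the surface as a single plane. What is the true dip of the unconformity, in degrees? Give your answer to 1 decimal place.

Two edge vectors: TP-P→TP-Q = (-349, -854, -0.1), TP-P→TP-R = (-465, -650, 157.4).
Normal n = (TP-P→TP-Q) × (TP-P→TP-R) = (-134484.6, 54979.1, -170260).
So ∂z/∂x = −n_x/n_z = −0.78988 and ∂z/∂y = −n_y/n_z = 0.32291.
Gradient magnitude |∇z| = √(a² + b²) = √(0.62391 + 0.10427) = 0.85333.
True dip = arctan(0.85333) = 40.5°, dipping toward ESE (azimuth ≈ 112°).

40.5°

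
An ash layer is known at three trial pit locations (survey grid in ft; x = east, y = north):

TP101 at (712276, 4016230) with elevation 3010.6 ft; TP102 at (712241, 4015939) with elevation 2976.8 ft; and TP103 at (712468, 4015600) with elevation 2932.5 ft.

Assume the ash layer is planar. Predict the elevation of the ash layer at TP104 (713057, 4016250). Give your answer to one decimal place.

Let the plane be z = a·x + b·y + c.
TP102−TP101: −35a − 291b = −33.8;  TP103−TP101: 192a − 630b = −78.1.
Solving gives a = −0.018391468, b = 0.118363235.
Then c = 3010.6 − a·712276 − b·4016230 = −459263.57.
At (713057, 4016250): z = −13114.2 + 475376.3 − 459263.57 = 2998.6 ft.

2998.6 ft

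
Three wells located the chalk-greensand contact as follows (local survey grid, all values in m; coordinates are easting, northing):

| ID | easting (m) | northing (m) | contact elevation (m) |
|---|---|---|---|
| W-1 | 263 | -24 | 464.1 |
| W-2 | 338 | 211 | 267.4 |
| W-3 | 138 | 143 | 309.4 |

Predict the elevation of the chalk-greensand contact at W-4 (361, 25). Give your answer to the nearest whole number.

Let the plane be z = a·easting + b·northing + c.
W-2−W-1: 75a + 235b = −196.7;  W-3−W-1: −125a + 167b = −154.7.
Solving gives a = 0.08367, b = −0.86372.
Then c = 464.1 − a·263 − b·-24 = 421.37.
At (361, 25): z = 30.2 − 21.6 + 421.37 = 430.0 m.

430 m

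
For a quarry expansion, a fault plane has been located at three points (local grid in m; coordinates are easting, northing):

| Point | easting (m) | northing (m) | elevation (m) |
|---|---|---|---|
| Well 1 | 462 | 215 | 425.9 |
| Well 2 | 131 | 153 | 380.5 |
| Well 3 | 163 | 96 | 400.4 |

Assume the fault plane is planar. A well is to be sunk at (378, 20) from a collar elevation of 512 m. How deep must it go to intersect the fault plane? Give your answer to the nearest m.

Two edge vectors: Well 1→Well 2 = (-331, -62, -45.4), Well 1→Well 3 = (-299, -119, -25.5).
Normal n = (Well 1→Well 2) × (Well 1→Well 3) = (-3821.6, 5134.1, 20851).
So ∂z/∂easting = −n_x/n_z = 0.18328 and ∂z/∂northing = −n_y/n_z = −0.24623.
Intercept c from Well 1: 425.9 − 84.68 + 52.94 = 394.16.
At (378, 20): z_contact = 69.3 − 4.9 + 394.16 = 458.5 m.
Depth below ground = 512 − 458.5 = 53 m.

53 m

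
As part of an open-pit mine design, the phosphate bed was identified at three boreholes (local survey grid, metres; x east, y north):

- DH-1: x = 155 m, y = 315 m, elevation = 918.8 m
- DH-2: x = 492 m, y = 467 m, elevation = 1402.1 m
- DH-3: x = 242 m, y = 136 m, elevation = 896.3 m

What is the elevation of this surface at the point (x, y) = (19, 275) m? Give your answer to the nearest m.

738 m

Let the plane be z = a·x + b·y + c.
DH-2−DH-1: 337a + 152b = 483.3;  DH-3−DH-1: 87a − 179b = −22.5.
Solving gives a = 1.12976, b = 0.67480.
Then c = 918.8 − a·155 − b·315 = 531.12.
At (19, 275): z = 21.5 + 185.6 + 531.12 = 738.2 m.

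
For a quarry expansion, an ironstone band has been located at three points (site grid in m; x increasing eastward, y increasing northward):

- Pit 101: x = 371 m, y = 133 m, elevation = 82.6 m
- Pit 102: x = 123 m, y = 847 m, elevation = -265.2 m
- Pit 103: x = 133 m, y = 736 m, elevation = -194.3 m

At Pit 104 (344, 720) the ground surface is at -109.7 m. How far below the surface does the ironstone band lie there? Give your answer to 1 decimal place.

197.9 m

Let the plane be z = a·x + b·y + c.
Pit 102−Pit 101: −248a + 714b = −347.8;  Pit 103−Pit 101: −238a + 603b = −276.9.
Solving gives a = −0.58941, b = −0.69184.
Then c = 82.6 − a·371 − b·133 = 393.28.
At (344, 720): z_contact = −202.76 − 498.12 + 393.28 = -307.60 m.
Depth below ground = -109.7 − (-307.60) = 197.9 m.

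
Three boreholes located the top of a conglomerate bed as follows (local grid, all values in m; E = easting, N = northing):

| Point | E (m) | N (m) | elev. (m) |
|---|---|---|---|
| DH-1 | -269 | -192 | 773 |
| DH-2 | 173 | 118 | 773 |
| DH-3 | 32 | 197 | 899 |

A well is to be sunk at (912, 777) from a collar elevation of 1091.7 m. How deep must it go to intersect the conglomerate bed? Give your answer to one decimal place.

Two edge vectors: DH-1→DH-2 = (442, 310, 0), DH-1→DH-3 = (301, 389, 126).
Normal n = (DH-1→DH-2) × (DH-1→DH-3) = (39060, -55692, 78628).
So ∂z/∂E = −n_x/n_z = −0.49677 and ∂z/∂N = −n_y/n_z = 0.70830.
Intercept c from DH-1: 773 − 133.63 + 135.99 = 775.36.
At (912, 777): z_contact = −453.05 + 550.35 + 775.36 = 872.66 m.
Depth below ground = 1091.7 − 872.66 = 219.0 m.

219.0 m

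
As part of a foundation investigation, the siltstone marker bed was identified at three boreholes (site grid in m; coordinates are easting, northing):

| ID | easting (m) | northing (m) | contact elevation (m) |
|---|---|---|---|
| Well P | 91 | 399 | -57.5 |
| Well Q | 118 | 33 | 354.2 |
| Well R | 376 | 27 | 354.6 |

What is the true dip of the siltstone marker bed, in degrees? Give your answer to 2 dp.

48.42°

Let the plane be z = a·easting + b·northing + c.
Well Q−Well P: 27a − 366b = 411.7;  Well R−Well P: 285a − 372b = 412.1.
Solving gives a = −0.02465, b = −1.12668.
Gradient magnitude |∇z| = √(a² + b²) = √(0.00061 + 1.26941) = 1.12695.
True dip = arctan(1.12695) = 48.42°, dipping toward N (azimuth ≈ 001°).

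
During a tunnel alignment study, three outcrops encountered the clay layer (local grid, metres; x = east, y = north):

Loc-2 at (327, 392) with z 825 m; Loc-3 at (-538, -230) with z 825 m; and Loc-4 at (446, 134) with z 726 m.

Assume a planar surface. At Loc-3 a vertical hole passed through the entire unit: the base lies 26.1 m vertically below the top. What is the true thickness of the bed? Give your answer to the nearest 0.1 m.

Two edge vectors: Loc-2→Loc-3 = (-865, -622, 0), Loc-2→Loc-4 = (119, -258, -99).
Normal n = (Loc-2→Loc-3) × (Loc-2→Loc-4) = (61578, -85635, 297188).
So ∂z/∂x = −n_x/n_z = −0.20720 and ∂z/∂y = −n_y/n_z = 0.28815.
|∇z| = √(a²+b²) = 0.35491, so dip δ = arctan(0.35491) = 19.54°.
True thickness = vertical thickness × cos δ = 26.1 × cos 19.54° = 24.6 m.

24.6 m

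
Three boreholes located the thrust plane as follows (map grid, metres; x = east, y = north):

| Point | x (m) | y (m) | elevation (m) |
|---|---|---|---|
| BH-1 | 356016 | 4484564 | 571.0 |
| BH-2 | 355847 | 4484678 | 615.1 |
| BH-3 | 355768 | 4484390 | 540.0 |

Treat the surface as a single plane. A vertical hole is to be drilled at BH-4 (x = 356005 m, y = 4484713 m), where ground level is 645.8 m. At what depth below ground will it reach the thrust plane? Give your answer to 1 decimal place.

32.2 m

Let the plane be z = a·x + b·y + c.
BH-2−BH-1: −169a + 114b = 44.1;  BH-3−BH-1: −248a − 174b = −31.
Solving gives a = −0.071767398, b = 0.280450085.
Then c = 571 − a·356016 − b·4484564 = −1231575.01.
At (356005, 4484713): z_contact = −25549.55 + 1257738.14 − 1231575.01 = 613.58 m.
Depth below ground = 645.8 − 613.58 = 32.2 m.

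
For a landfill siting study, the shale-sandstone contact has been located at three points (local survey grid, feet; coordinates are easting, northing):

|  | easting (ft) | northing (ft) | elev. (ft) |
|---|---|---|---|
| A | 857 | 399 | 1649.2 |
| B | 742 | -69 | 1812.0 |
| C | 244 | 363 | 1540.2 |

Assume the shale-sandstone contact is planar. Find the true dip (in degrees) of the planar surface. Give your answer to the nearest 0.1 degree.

24.0°

Two edge vectors: A→B = (-115, -468, 162.8), A→C = (-613, -36, -109).
Normal n = (A→B) × (A→C) = (56872.8, -112331.4, -282744).
So ∂z/∂easting = −n_x/n_z = 0.20115 and ∂z/∂northing = −n_y/n_z = −0.39729.
Gradient magnitude |∇z| = √(a² + b²) = √(0.04046 + 0.15784) = 0.44531.
True dip = arctan(0.44531) = 24.0°, dipping toward NNW (azimuth ≈ 333°).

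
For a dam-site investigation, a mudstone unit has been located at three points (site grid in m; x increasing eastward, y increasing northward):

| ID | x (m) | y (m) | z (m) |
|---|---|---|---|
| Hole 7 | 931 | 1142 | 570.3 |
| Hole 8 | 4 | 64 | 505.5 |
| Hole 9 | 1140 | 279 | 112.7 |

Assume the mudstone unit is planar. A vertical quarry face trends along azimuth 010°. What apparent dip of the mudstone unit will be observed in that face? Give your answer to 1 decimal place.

Two edge vectors: Hole 7→Hole 8 = (-927, -1078, -64.8), Hole 7→Hole 9 = (209, -863, -457.6).
Normal n = (Hole 7→Hole 8) × (Hole 7→Hole 9) = (437370.4, -437738.4, 1025303).
So ∂z/∂x = −n_x/n_z = −0.42658 and ∂z/∂y = −n_y/n_z = 0.42694.
Unit vector along 010° is (sin 10°, cos 10°) = (0.1736, 0.9848).
Slope in that direction = a·(0.1736) + b·(0.9848) = 0.34638.
Apparent dip = arctan|0.34638| = 19.1° (true dip is 31.1°, so apparent ≤ true as expected).

19.1°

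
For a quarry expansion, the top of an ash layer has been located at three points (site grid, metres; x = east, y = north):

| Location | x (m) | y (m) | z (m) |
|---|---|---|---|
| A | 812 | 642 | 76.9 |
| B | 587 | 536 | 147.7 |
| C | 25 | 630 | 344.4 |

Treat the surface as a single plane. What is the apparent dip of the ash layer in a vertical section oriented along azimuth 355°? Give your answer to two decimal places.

4.85°

Let the plane be z = a·x + b·y + c.
B−A: −225a − 106b = 70.8;  C−A: −787a − 12b = 267.5.
Solving gives a = −0.34074, b = 0.05535.
Unit vector along 355° is (sin 355°, cos 355°) = (-0.0872, 0.9962).
Slope in that direction = a·(-0.0872) + b·(0.9962) = 0.08484.
Apparent dip = arctan|0.08484| = 4.85° (true dip is 19.0°, so apparent ≤ true as expected).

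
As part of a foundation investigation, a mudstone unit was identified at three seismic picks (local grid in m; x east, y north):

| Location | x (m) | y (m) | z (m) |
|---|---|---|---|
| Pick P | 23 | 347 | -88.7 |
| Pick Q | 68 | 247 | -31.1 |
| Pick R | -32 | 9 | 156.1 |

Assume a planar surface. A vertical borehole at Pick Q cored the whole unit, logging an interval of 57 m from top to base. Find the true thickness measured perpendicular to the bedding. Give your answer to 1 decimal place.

Let the plane be z = a·x + b·y + c.
Pick Q−Pick P: 45a − 100b = 57.6;  Pick R−Pick P: −55a − 338b = 244.8.
Solving gives a = −0.24197, b = −0.68489.
|∇z| = √(a²+b²) = 0.72637, so dip δ = arctan(0.72637) = 35.99°.
True thickness = vertical thickness × cos δ = 57 × cos 35.99° = 46.1 m.

46.1 m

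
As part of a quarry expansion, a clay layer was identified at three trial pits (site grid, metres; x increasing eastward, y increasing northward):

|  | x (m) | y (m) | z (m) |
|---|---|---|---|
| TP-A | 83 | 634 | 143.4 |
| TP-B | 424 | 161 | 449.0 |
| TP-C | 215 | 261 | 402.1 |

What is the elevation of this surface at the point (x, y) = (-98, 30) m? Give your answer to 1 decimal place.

Two edge vectors: TP-A→TP-B = (341, -473, 305.6), TP-A→TP-C = (132, -373, 258.7).
Normal n = (TP-A→TP-B) × (TP-A→TP-C) = (-8376.3, -47877.5, -64757).
So ∂z/∂x = −n_x/n_z = −0.12935 and ∂z/∂y = −n_y/n_z = −0.73934.
Intercept c from TP-A: 143.4 + 10.74 + 468.74 = 622.88.
At (-98, 30): z = 12.7 − 22.2 + 622.88 = 613.4 m.

613.4 m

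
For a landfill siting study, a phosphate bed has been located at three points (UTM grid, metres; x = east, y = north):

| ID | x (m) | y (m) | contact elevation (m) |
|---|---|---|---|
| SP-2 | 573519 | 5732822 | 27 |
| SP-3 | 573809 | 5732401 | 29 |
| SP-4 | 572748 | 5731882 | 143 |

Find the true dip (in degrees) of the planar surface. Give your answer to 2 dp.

Two edge vectors: SP-2→SP-3 = (290, -421, 2), SP-2→SP-4 = (-771, -940, 116).
Normal n = (SP-2→SP-3) × (SP-2→SP-4) = (-46956, -35182, -597191).
So ∂z/∂x = −n_x/n_z = −0.07863 and ∂z/∂y = −n_y/n_z = −0.05891.
Gradient magnitude |∇z| = √(a² + b²) = √(0.00618 + 0.00347) = 0.09825.
True dip = arctan(0.09825) = 5.61°, dipping toward NE (azimuth ≈ 053°).

5.61°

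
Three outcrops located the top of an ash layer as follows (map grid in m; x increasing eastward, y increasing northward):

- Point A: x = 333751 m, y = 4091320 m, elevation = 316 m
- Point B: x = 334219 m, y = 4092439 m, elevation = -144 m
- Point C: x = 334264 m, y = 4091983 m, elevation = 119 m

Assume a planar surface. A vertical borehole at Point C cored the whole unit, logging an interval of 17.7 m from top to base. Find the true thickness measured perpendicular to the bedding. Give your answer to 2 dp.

Let the plane be z = a·x + b·y + c.
Point B−Point A: 468a + 1119b = −460;  Point C−Point A: 513a + 663b = −197.
Solving gives a = 0.32050, b = −0.54513.
|∇z| = √(a²+b²) = 0.63236, so dip δ = arctan(0.63236) = 32.31°.
True thickness = vertical thickness × cos δ = 17.7 × cos 32.31° = 14.96 m.

14.96 m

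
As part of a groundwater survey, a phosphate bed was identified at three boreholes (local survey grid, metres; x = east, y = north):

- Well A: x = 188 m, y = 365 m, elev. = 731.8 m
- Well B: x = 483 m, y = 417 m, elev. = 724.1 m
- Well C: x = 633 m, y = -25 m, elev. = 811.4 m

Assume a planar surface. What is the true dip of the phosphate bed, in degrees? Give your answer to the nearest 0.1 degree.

Two edge vectors: Well A→Well B = (295, 52, -7.7), Well A→Well C = (445, -390, 79.6).
Normal n = (Well A→Well B) × (Well A→Well C) = (1136.2, -26908.5, -138190).
So ∂z/∂x = −n_x/n_z = 0.00822 and ∂z/∂y = −n_y/n_z = −0.19472.
Gradient magnitude |∇z| = √(a² + b²) = √(0.00007 + 0.03792) = 0.19489.
True dip = arctan(0.19489) = 11.0°, dipping toward N (azimuth ≈ 358°).

11.0°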